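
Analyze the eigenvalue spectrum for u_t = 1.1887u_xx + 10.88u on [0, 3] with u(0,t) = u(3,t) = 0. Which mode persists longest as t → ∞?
Eigenvalues: λₙ = 1.1887n²π²/3² - 10.88.
First three modes:
  n=1: λ₁ = 1.1887π²/3² - 10.88 ≈ -9.576
  n=2: λ₂ = 4.7548π²/3² - 10.88 ≈ -5.666
  n=3: λ₃ = 10.6983π²/3² - 10.88 ≈ 0.852
Since 1.1887π²/3² ≈ 1.304 < 10.88, λ₁ < 0.
The n=1 mode grows fastest (−λₙ is largest for n=1) → dominates.
Asymptotic: u ~ c₁ sin(πx/3) e^{9.576t} (exponential growth at rate −λ₁ ≈ 9.576).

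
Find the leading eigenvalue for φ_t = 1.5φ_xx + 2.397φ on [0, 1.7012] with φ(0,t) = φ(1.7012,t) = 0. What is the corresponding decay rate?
Eigenvalues: λₙ = 1.5n²π²/1.7012² - 2.397.
First three modes:
  n=1: λ₁ = 1.5π²/1.7012² - 2.397 ≈ 2.718
  n=2: λ₂ = 6π²/1.7012² - 2.397 ≈ 18.065
  n=3: λ₃ = 13.5π²/1.7012² - 2.397 ≈ 43.642
Since 1.5π²/1.7012² ≈ 5.115 > 2.397, all λₙ > 0.
The n=1 mode decays slowest → dominates as t → ∞.
Asymptotic: φ ~ c₁ sin(πx/1.7012) e^{-λ₁t} with decay rate λ₁ ≈ 2.718.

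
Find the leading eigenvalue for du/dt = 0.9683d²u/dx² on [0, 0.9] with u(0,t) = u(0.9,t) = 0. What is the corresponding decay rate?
Eigenvalues: λₙ = 0.9683n²π²/0.9².
First three modes:
  n=1: λ₁ = 0.9683π²/0.9² ≈ 11.798
  n=2: λ₂ = 3.8732π²/0.9² ≈ 47.194 (4× faster decay)
  n=3: λ₃ = 8.7147π²/0.9² ≈ 106.186 (9× faster decay)
As t → ∞, higher modes decay exponentially faster. The n=1 mode dominates: u ~ c₁ sin(πx/0.9) e^{-λ₁t}.
Decay rate: λ₁ = 0.9683π²/0.9² ≈ 11.798.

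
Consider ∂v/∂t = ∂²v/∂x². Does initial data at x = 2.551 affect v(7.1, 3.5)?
Yes, for any finite x. The heat equation has infinite propagation speed, so all initial data affects all points at any t > 0.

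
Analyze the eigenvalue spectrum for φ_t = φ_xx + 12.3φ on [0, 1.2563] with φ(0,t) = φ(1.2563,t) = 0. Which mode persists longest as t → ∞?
Eigenvalues: λₙ = n²π²/1.2563² - 12.3.
First three modes:
  n=1: λ₁ = π²/1.2563² - 12.3 ≈ -6.047
  n=2: λ₂ = 4π²/1.2563² - 12.3 ≈ 12.713
  n=3: λ₃ = 9π²/1.2563² - 12.3 ≈ 43.98
Since π²/1.2563² ≈ 6.253 < 12.3, λ₁ < 0.
The n=1 mode grows fastest (−λₙ is largest for n=1) → dominates.
Asymptotic: φ ~ c₁ sin(πx/1.2563) e^{6.047t} (exponential growth at rate −λ₁ ≈ 6.047).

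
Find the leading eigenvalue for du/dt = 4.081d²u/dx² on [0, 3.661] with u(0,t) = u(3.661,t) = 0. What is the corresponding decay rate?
Eigenvalues: λₙ = 4.081n²π²/3.661².
First three modes:
  n=1: λ₁ = 4.081π²/3.661² ≈ 3.005
  n=2: λ₂ = 16.324π²/3.661² ≈ 12.021 (4× faster decay)
  n=3: λ₃ = 36.729π²/3.661² ≈ 27.046 (9× faster decay)
As t → ∞, higher modes decay exponentially faster. The n=1 mode dominates: u ~ c₁ sin(πx/3.661) e^{-λ₁t}.
Decay rate: λ₁ = 4.081π²/3.661² ≈ 3.005.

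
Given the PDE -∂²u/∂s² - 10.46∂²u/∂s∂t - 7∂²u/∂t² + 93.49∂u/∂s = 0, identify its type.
The second-order coefficients are A = -1, B = -10.46, C = -7. Since B² - 4AC = 81.4116 > 0, this is a hyperbolic PDE.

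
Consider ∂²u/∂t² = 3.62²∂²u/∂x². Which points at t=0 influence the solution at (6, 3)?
Domain of dependence: [-4.86, 16.86]. Signals travel at speed 3.62, so data within |x - 6| ≤ 3.62·3 = 10.86 can reach the point.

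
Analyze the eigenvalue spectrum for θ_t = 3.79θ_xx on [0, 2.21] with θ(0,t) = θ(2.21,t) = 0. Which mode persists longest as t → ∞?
Eigenvalues: λₙ = 3.79n²π²/2.21².
First three modes:
  n=1: λ₁ = 3.79π²/2.21² ≈ 7.659
  n=2: λ₂ = 15.16π²/2.21² ≈ 30.635 (4× faster decay)
  n=3: λ₃ = 34.11π²/2.21² ≈ 68.928 (9× faster decay)
As t → ∞, higher modes decay exponentially faster. The n=1 mode dominates: θ ~ c₁ sin(πx/2.21) e^{-λ₁t}.
Decay rate: λ₁ = 3.79π²/2.21² ≈ 7.659.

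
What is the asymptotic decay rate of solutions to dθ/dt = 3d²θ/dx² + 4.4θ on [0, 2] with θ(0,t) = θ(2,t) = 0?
Eigenvalues: λₙ = 3n²π²/2² - 4.4.
First three modes:
  n=1: λ₁ = 3π²/2² - 4.4 ≈ 3.002
  n=2: λ₂ = 12π²/2² - 4.4 ≈ 25.209
  n=3: λ₃ = 27π²/2² - 4.4 ≈ 62.22
Since 3π²/2² ≈ 7.402 > 4.4, all λₙ > 0.
The n=1 mode decays slowest → dominates as t → ∞.
Asymptotic: θ ~ c₁ sin(πx/2) e^{-λ₁t} with decay rate λ₁ ≈ 3.002.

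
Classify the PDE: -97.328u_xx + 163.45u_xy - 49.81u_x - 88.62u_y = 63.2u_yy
Rewriting in standard form: -97.328u_xx + 163.45u_xy - 63.2u_yy - 49.81u_x - 88.62u_y = 0. A = -97.328, B = 163.45, C = -63.2. Discriminant B² - 4AC = 2111.3841. Since 2111.3841 > 0, hyperbolic.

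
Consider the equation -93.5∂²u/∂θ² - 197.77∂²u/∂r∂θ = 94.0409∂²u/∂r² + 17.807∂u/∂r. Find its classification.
Rewriting in standard form: -94.0409∂²u/∂r² - 197.77∂²u/∂r∂θ - 93.5∂²u/∂θ² - 17.807∂u/∂r = 0. Hyperbolic. (A = -94.0409, B = -197.77, C = -93.5 gives B² - 4AC = 3941.6763.)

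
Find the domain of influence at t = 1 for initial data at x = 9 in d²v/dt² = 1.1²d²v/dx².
Domain of influence: [7.9, 10.1]. Data at x = 9 spreads outward at speed 1.1.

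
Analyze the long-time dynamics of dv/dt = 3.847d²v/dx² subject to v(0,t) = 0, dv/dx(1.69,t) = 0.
Long-time behavior: v → 0. Heat escapes through the Dirichlet boundary.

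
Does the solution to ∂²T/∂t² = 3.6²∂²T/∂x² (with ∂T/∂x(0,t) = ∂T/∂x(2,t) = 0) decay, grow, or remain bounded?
T oscillates about a mean that drifts linearly in t (generically unbounded; no decay). There is no damping, so the nonconstant modes persist as standing waves (energy conserved, no decay). But with Neumann conditions at both ends the constant mode has eigenvalue 0: the spatial mean M(t) of T satisfies M'' = 0, so M(t) = M(0) + M'(0)·t. Unless the initial velocity has zero mean (∫T_t(x,0)dx = 0), the solution grows linearly in t (unbounded, though not exponentially); if it does have zero mean, the solution stays bounded and simply oscillates.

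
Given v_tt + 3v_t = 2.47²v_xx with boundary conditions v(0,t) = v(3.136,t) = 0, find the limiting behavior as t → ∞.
v → 0. Damping (γ=3) dissipates energy; oscillations decay exponentially.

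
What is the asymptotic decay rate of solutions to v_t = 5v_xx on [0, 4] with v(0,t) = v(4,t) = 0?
Eigenvalues: λₙ = 5n²π²/4².
First three modes:
  n=1: λ₁ = 5π²/4² ≈ 3.084
  n=2: λ₂ = 20π²/4² ≈ 12.337 (4× faster decay)
  n=3: λ₃ = 45π²/4² ≈ 27.758 (9× faster decay)
As t → ∞, higher modes decay exponentially faster. The n=1 mode dominates: v ~ c₁ sin(πx/4) e^{-λ₁t}.
Decay rate: λ₁ = 5π²/4² ≈ 3.084.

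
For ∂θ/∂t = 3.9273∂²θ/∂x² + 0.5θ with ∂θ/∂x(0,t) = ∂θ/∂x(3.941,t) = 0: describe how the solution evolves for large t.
θ grows unboundedly. With Neumann BCs the constant mode has diffusion eigenvalue 0, so any r > 0 makes it grow like e^(0.5t); solution grows exponentially.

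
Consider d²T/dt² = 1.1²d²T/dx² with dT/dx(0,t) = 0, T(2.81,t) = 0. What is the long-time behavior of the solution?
As t → ∞, T oscillates (no decay). Energy is conserved; the solution oscillates indefinitely as standing waves.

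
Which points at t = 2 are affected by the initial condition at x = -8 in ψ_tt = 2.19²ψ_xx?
Domain of influence: [-12.38, -3.62]. Data at x = -8 spreads outward at speed 2.19.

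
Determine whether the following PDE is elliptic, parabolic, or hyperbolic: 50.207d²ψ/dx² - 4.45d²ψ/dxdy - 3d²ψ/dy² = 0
Coefficients: A = 50.207, B = -4.45, C = -3. B² - 4AC = 622.2865, which is positive, so the equation is hyperbolic.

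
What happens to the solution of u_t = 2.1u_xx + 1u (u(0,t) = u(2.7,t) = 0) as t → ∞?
u → 0. Diffusion dominates reaction (r=1 < κπ²/L²≈2.84); solution decays.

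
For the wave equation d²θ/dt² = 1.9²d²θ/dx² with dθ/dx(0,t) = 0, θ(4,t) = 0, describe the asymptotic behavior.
θ oscillates (no decay). Energy is conserved; the solution oscillates indefinitely as standing waves.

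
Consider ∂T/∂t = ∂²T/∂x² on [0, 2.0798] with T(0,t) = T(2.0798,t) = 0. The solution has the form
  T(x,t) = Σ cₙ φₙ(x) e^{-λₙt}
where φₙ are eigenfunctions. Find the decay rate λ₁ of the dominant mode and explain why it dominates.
Eigenvalues: λₙ = n²π²/2.0798².
First three modes:
  n=1: λ₁ = π²/2.0798² ≈ 2.282
  n=2: λ₂ = 4π²/2.0798² ≈ 9.127 (4× faster decay)
  n=3: λ₃ = 9π²/2.0798² ≈ 20.535 (9× faster decay)
As t → ∞, higher modes decay exponentially faster. The n=1 mode dominates: T ~ c₁ sin(πx/2.0798) e^{-λ₁t}.
Decay rate: λ₁ = π²/2.0798² ≈ 2.282.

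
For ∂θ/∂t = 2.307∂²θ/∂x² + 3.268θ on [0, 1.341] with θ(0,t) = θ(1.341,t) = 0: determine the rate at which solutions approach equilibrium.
Eigenvalues: λₙ = 2.307n²π²/1.341² - 3.268.
First three modes:
  n=1: λ₁ = 2.307π²/1.341² - 3.268 ≈ 9.394
  n=2: λ₂ = 9.228π²/1.341² - 3.268 ≈ 47.379
  n=3: λ₃ = 20.763π²/1.341² - 3.268 ≈ 110.687
Since 2.307π²/1.341² ≈ 12.662 > 3.268, all λₙ > 0.
The n=1 mode decays slowest → dominates as t → ∞.
Asymptotic: θ ~ c₁ sin(πx/1.341) e^{-λ₁t} with decay rate λ₁ ≈ 9.394.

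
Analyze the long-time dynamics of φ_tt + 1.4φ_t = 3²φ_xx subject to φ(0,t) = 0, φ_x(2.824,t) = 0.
Long-time behavior: φ → 0. Damping (γ=1.4) dissipates energy; oscillations decay exponentially.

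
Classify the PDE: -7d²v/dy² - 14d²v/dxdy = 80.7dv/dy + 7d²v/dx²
Rewriting in standard form: -7d²v/dx² - 14d²v/dxdy - 7d²v/dy² - 80.7dv/dy = 0. A = -7, B = -14, C = -7. Discriminant B² - 4AC = 0. Since 0 = 0, parabolic.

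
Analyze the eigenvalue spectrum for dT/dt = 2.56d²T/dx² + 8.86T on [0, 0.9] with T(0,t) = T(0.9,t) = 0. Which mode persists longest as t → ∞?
Eigenvalues: λₙ = 2.56n²π²/0.9² - 8.86.
First three modes:
  n=1: λ₁ = 2.56π²/0.9² - 8.86 ≈ 22.333
  n=2: λ₂ = 10.24π²/0.9² - 8.86 ≈ 115.911
  n=3: λ₃ = 23.04π²/0.9² - 8.86 ≈ 271.875
Since 2.56π²/0.9² ≈ 31.193 > 8.86, all λₙ > 0.
The n=1 mode decays slowest → dominates as t → ∞.
Asymptotic: T ~ c₁ sin(πx/0.9) e^{-λ₁t} with decay rate λ₁ ≈ 22.333.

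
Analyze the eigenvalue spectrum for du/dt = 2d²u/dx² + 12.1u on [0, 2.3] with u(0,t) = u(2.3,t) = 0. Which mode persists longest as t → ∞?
Eigenvalues: λₙ = 2n²π²/2.3² - 12.1.
First three modes:
  n=1: λ₁ = 2π²/2.3² - 12.1 ≈ -8.369
  n=2: λ₂ = 8π²/2.3² - 12.1 ≈ 2.826
  n=3: λ₃ = 18π²/2.3² - 12.1 ≈ 21.483
Since 2π²/2.3² ≈ 3.731 < 12.1, λ₁ < 0.
The n=1 mode grows fastest (−λₙ is largest for n=1) → dominates.
Asymptotic: u ~ c₁ sin(πx/2.3) e^{8.369t} (exponential growth at rate −λ₁ ≈ 8.369).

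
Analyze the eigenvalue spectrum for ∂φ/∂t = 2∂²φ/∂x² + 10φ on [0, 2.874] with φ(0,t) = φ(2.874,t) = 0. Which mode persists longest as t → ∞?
Eigenvalues: λₙ = 2n²π²/2.874² - 10.
First three modes:
  n=1: λ₁ = 2π²/2.874² - 10 ≈ -7.61
  n=2: λ₂ = 8π²/2.874² - 10 ≈ -0.441
  n=3: λ₃ = 18π²/2.874² - 10 ≈ 11.508
Since 2π²/2.874² ≈ 2.39 < 10, λ₁ < 0.
The n=1 mode grows fastest (−λₙ is largest for n=1) → dominates.
Asymptotic: φ ~ c₁ sin(πx/2.874) e^{7.61t} (exponential growth at rate −λ₁ ≈ 7.61).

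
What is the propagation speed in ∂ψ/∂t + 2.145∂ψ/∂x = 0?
Speed = 2.145. Information travels along x - 2.145t = const (rightward).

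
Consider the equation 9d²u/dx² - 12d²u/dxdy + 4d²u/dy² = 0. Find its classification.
Parabolic. (A = 9, B = -12, C = 4 gives B² - 4AC = 0.)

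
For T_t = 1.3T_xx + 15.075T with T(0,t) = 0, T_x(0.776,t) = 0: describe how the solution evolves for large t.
T grows unboundedly. Reaction dominates diffusion (r=15.075 > κπ²/(4L²)≈5.33); solution grows exponentially.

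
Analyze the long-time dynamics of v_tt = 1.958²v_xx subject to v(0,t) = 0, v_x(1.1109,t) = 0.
Long-time behavior: v oscillates (no decay). Energy is conserved; the solution oscillates indefinitely as standing waves.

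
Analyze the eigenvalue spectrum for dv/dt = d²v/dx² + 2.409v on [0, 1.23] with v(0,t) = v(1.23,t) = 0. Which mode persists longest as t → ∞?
Eigenvalues: λₙ = n²π²/1.23² - 2.409.
First three modes:
  n=1: λ₁ = π²/1.23² - 2.409 ≈ 4.115
  n=2: λ₂ = 4π²/1.23² - 2.409 ≈ 23.686
  n=3: λ₃ = 9π²/1.23² - 2.409 ≈ 56.304
Since π²/1.23² ≈ 6.524 > 2.409, all λₙ > 0.
The n=1 mode decays slowest → dominates as t → ∞.
Asymptotic: v ~ c₁ sin(πx/1.23) e^{-λ₁t} with decay rate λ₁ ≈ 4.115.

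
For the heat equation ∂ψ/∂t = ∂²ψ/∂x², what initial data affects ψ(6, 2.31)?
The entire real line. The heat equation has infinite propagation speed: any initial disturbance instantly affects all points (though exponentially small far away).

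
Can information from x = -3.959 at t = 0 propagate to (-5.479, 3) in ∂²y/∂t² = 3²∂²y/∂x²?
Yes. The domain of dependence is [-14.479, 3.521], and -3.959 ∈ [-14.479, 3.521].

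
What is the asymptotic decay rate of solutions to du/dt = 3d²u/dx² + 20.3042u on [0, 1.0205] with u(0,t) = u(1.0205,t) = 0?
Eigenvalues: λₙ = 3n²π²/1.0205² - 20.3042.
First three modes:
  n=1: λ₁ = 3π²/1.0205² - 20.3042 ≈ 8.127
  n=2: λ₂ = 12π²/1.0205² - 20.3042 ≈ 93.421
  n=3: λ₃ = 27π²/1.0205² - 20.3042 ≈ 235.576
Since 3π²/1.0205² ≈ 28.431 > 20.3042, all λₙ > 0.
The n=1 mode decays slowest → dominates as t → ∞.
Asymptotic: u ~ c₁ sin(πx/1.0205) e^{-λ₁t} with decay rate λ₁ ≈ 8.127.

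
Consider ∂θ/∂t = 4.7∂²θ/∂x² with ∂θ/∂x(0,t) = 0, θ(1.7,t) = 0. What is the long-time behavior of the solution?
As t → ∞, θ → 0. Heat escapes through the Dirichlet boundary.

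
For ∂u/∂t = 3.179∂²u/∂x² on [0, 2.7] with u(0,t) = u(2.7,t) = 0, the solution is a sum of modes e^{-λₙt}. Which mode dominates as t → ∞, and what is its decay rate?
Eigenvalues: λₙ = 3.179n²π²/2.7².
First three modes:
  n=1: λ₁ = 3.179π²/2.7² ≈ 4.304
  n=2: λ₂ = 12.716π²/2.7² ≈ 17.216 (4× faster decay)
  n=3: λ₃ = 28.611π²/2.7² ≈ 38.735 (9× faster decay)
As t → ∞, higher modes decay exponentially faster. The n=1 mode dominates: u ~ c₁ sin(πx/2.7) e^{-λ₁t}.
Decay rate: λ₁ = 3.179π²/2.7² ≈ 4.304.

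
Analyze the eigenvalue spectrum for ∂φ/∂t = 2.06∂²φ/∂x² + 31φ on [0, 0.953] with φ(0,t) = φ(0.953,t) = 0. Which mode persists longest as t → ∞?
Eigenvalues: λₙ = 2.06n²π²/0.953² - 31.
First three modes:
  n=1: λ₁ = 2.06π²/0.953² - 31 ≈ -8.614
  n=2: λ₂ = 8.24π²/0.953² - 31 ≈ 58.545
  n=3: λ₃ = 18.54π²/0.953² - 31 ≈ 170.476
Since 2.06π²/0.953² ≈ 22.386 < 31, λ₁ < 0.
The n=1 mode grows fastest (−λₙ is largest for n=1) → dominates.
Asymptotic: φ ~ c₁ sin(πx/0.953) e^{8.614t} (exponential growth at rate −λ₁ ≈ 8.614).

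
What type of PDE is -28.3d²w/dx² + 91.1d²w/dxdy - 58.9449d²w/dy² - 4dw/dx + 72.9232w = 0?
With A = -28.3, B = 91.1, C = -58.9449, the discriminant is 1626.64732. This is a hyperbolic PDE.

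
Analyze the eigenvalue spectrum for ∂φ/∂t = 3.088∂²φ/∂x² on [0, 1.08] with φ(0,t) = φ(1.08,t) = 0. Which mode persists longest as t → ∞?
Eigenvalues: λₙ = 3.088n²π²/1.08².
First three modes:
  n=1: λ₁ = 3.088π²/1.08² ≈ 26.129
  n=2: λ₂ = 12.352π²/1.08² ≈ 104.518 (4× faster decay)
  n=3: λ₃ = 27.792π²/1.08² ≈ 235.165 (9× faster decay)
As t → ∞, higher modes decay exponentially faster. The n=1 mode dominates: φ ~ c₁ sin(πx/1.08) e^{-λ₁t}.
Decay rate: λ₁ = 3.088π²/1.08² ≈ 26.129.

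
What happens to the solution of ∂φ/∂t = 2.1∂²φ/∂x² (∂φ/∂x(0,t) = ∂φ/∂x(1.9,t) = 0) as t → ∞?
φ → constant (steady state). Heat is conserved (no flux at boundaries); solution approaches the spatial average.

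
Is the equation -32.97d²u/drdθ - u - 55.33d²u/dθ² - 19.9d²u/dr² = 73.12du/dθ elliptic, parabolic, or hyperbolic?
Rewriting in standard form: -19.9d²u/dr² - 32.97d²u/drdθ - 55.33d²u/dθ² - 73.12du/dθ - u = 0. Computing B² - 4AC with A = -19.9, B = -32.97, C = -55.33: discriminant = -3317.2471 (negative). Answer: elliptic.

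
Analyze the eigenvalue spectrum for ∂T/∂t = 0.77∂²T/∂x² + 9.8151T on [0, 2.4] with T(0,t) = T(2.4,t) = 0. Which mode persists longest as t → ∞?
Eigenvalues: λₙ = 0.77n²π²/2.4² - 9.8151.
First three modes:
  n=1: λ₁ = 0.77π²/2.4² - 9.8151 ≈ -8.496
  n=2: λ₂ = 3.08π²/2.4² - 9.8151 ≈ -4.538
  n=3: λ₃ = 6.93π²/2.4² - 9.8151 ≈ 2.059
Since 0.77π²/2.4² ≈ 1.319 < 9.8151, λ₁ < 0.
The n=1 mode grows fastest (−λₙ is largest for n=1) → dominates.
Asymptotic: T ~ c₁ sin(πx/2.4) e^{8.496t} (exponential growth at rate −λ₁ ≈ 8.496).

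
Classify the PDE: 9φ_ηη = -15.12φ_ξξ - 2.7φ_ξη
Rewriting in standard form: 15.12φ_ξξ + 2.7φ_ξη + 9φ_ηη = 0. A = 15.12, B = 2.7, C = 9. Discriminant B² - 4AC = -537.03. Since -537.03 < 0, elliptic.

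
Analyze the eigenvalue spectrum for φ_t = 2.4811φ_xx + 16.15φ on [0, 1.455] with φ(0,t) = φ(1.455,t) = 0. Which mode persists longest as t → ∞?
Eigenvalues: λₙ = 2.4811n²π²/1.455² - 16.15.
First three modes:
  n=1: λ₁ = 2.4811π²/1.455² - 16.15 ≈ -4.583
  n=2: λ₂ = 9.9244π²/1.455² - 16.15 ≈ 30.118
  n=3: λ₃ = 22.3299π²/1.455² - 16.15 ≈ 87.952
Since 2.4811π²/1.455² ≈ 11.567 < 16.15, λ₁ < 0.
The n=1 mode grows fastest (−λₙ is largest for n=1) → dominates.
Asymptotic: φ ~ c₁ sin(πx/1.455) e^{4.583t} (exponential growth at rate −λ₁ ≈ 4.583).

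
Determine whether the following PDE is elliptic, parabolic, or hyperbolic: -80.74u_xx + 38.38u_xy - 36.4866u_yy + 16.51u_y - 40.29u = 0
Coefficients: A = -80.74, B = 38.38, C = -36.4866. B² - 4AC = -10310.687936, which is negative, so the equation is elliptic.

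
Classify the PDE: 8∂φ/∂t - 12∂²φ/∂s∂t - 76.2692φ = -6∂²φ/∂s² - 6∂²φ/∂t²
Rewriting in standard form: 6∂²φ/∂s² - 12∂²φ/∂s∂t + 6∂²φ/∂t² + 8∂φ/∂t - 76.2692φ = 0. A = 6, B = -12, C = 6. Discriminant B² - 4AC = 0. Since 0 = 0, parabolic.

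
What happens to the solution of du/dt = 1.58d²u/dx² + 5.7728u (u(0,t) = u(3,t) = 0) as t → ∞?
u grows unboundedly. Reaction dominates diffusion (r=5.7728 > κπ²/L²≈1.73); solution grows exponentially.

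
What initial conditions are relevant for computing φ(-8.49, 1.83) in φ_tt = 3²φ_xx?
Domain of dependence: [-13.98, -3]. Signals travel at speed 3, so data within |x - -8.49| ≤ 3·1.83 = 5.49 can reach the point.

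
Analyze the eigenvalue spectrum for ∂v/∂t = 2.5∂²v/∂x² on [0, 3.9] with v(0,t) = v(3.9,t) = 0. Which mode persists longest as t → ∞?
Eigenvalues: λₙ = 2.5n²π²/3.9².
First three modes:
  n=1: λ₁ = 2.5π²/3.9² ≈ 1.622
  n=2: λ₂ = 10π²/3.9² ≈ 6.489 (4× faster decay)
  n=3: λ₃ = 22.5π²/3.9² ≈ 14.6 (9× faster decay)
As t → ∞, higher modes decay exponentially faster. The n=1 mode dominates: v ~ c₁ sin(πx/3.9) e^{-λ₁t}.
Decay rate: λ₁ = 2.5π²/3.9² ≈ 1.622.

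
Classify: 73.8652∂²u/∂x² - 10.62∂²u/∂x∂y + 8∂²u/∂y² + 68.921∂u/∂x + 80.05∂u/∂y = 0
Elliptic (discriminant = -2250.902).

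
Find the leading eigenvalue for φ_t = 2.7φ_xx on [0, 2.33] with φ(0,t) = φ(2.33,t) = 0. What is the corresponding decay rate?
Eigenvalues: λₙ = 2.7n²π²/2.33².
First three modes:
  n=1: λ₁ = 2.7π²/2.33² ≈ 4.909
  n=2: λ₂ = 10.8π²/2.33² ≈ 19.634 (4× faster decay)
  n=3: λ₃ = 24.3π²/2.33² ≈ 44.177 (9× faster decay)
As t → ∞, higher modes decay exponentially faster. The n=1 mode dominates: φ ~ c₁ sin(πx/2.33) e^{-λ₁t}.
Decay rate: λ₁ = 2.7π²/2.33² ≈ 4.909.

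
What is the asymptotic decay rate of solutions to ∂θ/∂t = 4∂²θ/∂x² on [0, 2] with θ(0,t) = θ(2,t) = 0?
Eigenvalues: λₙ = 4n²π²/2².
First three modes:
  n=1: λ₁ = 4π²/2² ≈ 9.87
  n=2: λ₂ = 16π²/2² ≈ 39.478 (4× faster decay)
  n=3: λ₃ = 36π²/2² ≈ 88.826 (9× faster decay)
As t → ∞, higher modes decay exponentially faster. The n=1 mode dominates: θ ~ c₁ sin(πx/2) e^{-λ₁t}.
Decay rate: λ₁ = 4π²/2² ≈ 9.87.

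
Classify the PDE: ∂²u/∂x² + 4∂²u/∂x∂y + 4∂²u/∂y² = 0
A = 1, B = 4, C = 4. Discriminant B² - 4AC = 0. Since 0 = 0, parabolic.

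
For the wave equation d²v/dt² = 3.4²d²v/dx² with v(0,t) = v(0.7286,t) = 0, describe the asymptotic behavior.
v oscillates (no decay). Energy is conserved; the solution oscillates indefinitely as standing waves.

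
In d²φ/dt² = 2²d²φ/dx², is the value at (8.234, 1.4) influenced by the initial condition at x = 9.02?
Yes. The domain of dependence is [5.434, 11.034], and 9.02 ∈ [5.434, 11.034].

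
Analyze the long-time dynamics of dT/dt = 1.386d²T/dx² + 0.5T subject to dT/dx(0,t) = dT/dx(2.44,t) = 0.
Long-time behavior: T grows unboundedly. With Neumann BCs the constant mode has diffusion eigenvalue 0, so any r > 0 makes it grow like e^(0.5t); solution grows exponentially.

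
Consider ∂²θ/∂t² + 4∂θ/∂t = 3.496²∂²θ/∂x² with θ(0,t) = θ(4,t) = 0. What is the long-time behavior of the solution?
As t → ∞, θ → 0. Damping (γ=4) dissipates energy; oscillations decay exponentially.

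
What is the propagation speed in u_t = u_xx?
Infinite. The heat equation is parabolic, not hyperbolic, so disturbances propagate instantly.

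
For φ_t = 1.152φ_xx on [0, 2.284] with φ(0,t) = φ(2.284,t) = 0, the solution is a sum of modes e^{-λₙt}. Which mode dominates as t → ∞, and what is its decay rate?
Eigenvalues: λₙ = 1.152n²π²/2.284².
First three modes:
  n=1: λ₁ = 1.152π²/2.284² ≈ 2.18
  n=2: λ₂ = 4.608π²/2.284² ≈ 8.718 (4× faster decay)
  n=3: λ₃ = 10.368π²/2.284² ≈ 19.616 (9× faster decay)
As t → ∞, higher modes decay exponentially faster. The n=1 mode dominates: φ ~ c₁ sin(πx/2.284) e^{-λ₁t}.
Decay rate: λ₁ = 1.152π²/2.284² ≈ 2.18.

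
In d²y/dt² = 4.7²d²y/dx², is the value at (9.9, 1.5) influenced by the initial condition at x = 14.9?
Yes. The domain of dependence is [2.85, 16.95], and 14.9 ∈ [2.85, 16.95].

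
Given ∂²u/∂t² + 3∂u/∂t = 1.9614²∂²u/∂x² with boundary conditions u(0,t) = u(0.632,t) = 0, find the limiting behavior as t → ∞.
u → 0. Damping (γ=3) dissipates energy; oscillations decay exponentially.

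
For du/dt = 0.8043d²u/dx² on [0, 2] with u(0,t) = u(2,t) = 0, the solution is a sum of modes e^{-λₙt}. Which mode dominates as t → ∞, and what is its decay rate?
Eigenvalues: λₙ = 0.8043n²π²/2².
First three modes:
  n=1: λ₁ = 0.8043π²/2² ≈ 1.985
  n=2: λ₂ = 3.2172π²/2² ≈ 7.938 (4× faster decay)
  n=3: λ₃ = 7.2387π²/2² ≈ 17.861 (9× faster decay)
As t → ∞, higher modes decay exponentially faster. The n=1 mode dominates: u ~ c₁ sin(πx/2) e^{-λ₁t}.
Decay rate: λ₁ = 0.8043π²/2² ≈ 1.985.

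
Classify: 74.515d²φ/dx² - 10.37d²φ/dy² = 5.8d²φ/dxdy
Rewriting in standard form: 74.515d²φ/dx² - 5.8d²φ/dxdy - 10.37d²φ/dy² = 0. Hyperbolic (discriminant = 3124.5222).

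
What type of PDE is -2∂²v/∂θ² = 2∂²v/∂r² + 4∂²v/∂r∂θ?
Rewriting in standard form: -2∂²v/∂r² - 4∂²v/∂r∂θ - 2∂²v/∂θ² = 0. With A = -2, B = -4, C = -2, the discriminant is 0. This is a parabolic PDE.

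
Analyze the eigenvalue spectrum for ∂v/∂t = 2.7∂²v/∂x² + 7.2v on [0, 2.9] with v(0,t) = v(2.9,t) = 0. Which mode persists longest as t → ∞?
Eigenvalues: λₙ = 2.7n²π²/2.9² - 7.2.
First three modes:
  n=1: λ₁ = 2.7π²/2.9² - 7.2 ≈ -4.031
  n=2: λ₂ = 10.8π²/2.9² - 7.2 ≈ 5.474
  n=3: λ₃ = 24.3π²/2.9² - 7.2 ≈ 21.317
Since 2.7π²/2.9² ≈ 3.169 < 7.2, λ₁ < 0.
The n=1 mode grows fastest (−λₙ is largest for n=1) → dominates.
Asymptotic: v ~ c₁ sin(πx/2.9) e^{4.031t} (exponential growth at rate −λ₁ ≈ 4.031).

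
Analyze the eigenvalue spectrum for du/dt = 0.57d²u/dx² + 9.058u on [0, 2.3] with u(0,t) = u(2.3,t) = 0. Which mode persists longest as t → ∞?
Eigenvalues: λₙ = 0.57n²π²/2.3² - 9.058.
First three modes:
  n=1: λ₁ = 0.57π²/2.3² - 9.058 ≈ -7.995
  n=2: λ₂ = 2.28π²/2.3² - 9.058 ≈ -4.804
  n=3: λ₃ = 5.13π²/2.3² - 9.058 ≈ 0.513
Since 0.57π²/2.3² ≈ 1.063 < 9.058, λ₁ < 0.
The n=1 mode grows fastest (−λₙ is largest for n=1) → dominates.
Asymptotic: u ~ c₁ sin(πx/2.3) e^{7.995t} (exponential growth at rate −λ₁ ≈ 7.995).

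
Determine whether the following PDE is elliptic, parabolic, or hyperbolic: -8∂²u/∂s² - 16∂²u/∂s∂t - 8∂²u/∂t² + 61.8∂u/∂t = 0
Coefficients: A = -8, B = -16, C = -8. B² - 4AC = 0, which is zero, so the equation is parabolic.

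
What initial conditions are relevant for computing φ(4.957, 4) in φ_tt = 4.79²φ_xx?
Domain of dependence: [-14.203, 24.117]. Signals travel at speed 4.79, so data within |x - 4.957| ≤ 4.79·4 = 19.16 can reach the point.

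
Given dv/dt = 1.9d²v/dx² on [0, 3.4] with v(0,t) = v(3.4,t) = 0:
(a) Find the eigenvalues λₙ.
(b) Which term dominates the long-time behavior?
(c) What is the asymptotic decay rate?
Eigenvalues: λₙ = 1.9n²π²/3.4².
First three modes:
  n=1: λ₁ = 1.9π²/3.4² ≈ 1.622
  n=2: λ₂ = 7.6π²/3.4² ≈ 6.489 (4× faster decay)
  n=3: λ₃ = 17.1π²/3.4² ≈ 14.6 (9× faster decay)
As t → ∞, higher modes decay exponentially faster. The n=1 mode dominates: v ~ c₁ sin(πx/3.4) e^{-λ₁t}.
Decay rate: λ₁ = 1.9π²/3.4² ≈ 1.622.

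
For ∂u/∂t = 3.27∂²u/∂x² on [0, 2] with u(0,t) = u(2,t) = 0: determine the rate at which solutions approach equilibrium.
Eigenvalues: λₙ = 3.27n²π²/2².
First three modes:
  n=1: λ₁ = 3.27π²/2² ≈ 8.068
  n=2: λ₂ = 13.08π²/2² ≈ 32.274 (4× faster decay)
  n=3: λ₃ = 29.43π²/2² ≈ 72.616 (9× faster decay)
As t → ∞, higher modes decay exponentially faster. The n=1 mode dominates: u ~ c₁ sin(πx/2) e^{-λ₁t}.
Decay rate: λ₁ = 3.27π²/2² ≈ 8.068.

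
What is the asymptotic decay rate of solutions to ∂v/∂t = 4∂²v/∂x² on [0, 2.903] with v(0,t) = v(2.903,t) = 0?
Eigenvalues: λₙ = 4n²π²/2.903².
First three modes:
  n=1: λ₁ = 4π²/2.903² ≈ 4.685
  n=2: λ₂ = 16π²/2.903² ≈ 18.738 (4× faster decay)
  n=3: λ₃ = 36π²/2.903² ≈ 42.161 (9× faster decay)
As t → ∞, higher modes decay exponentially faster. The n=1 mode dominates: v ~ c₁ sin(πx/2.903) e^{-λ₁t}.
Decay rate: λ₁ = 4π²/2.903² ≈ 4.685.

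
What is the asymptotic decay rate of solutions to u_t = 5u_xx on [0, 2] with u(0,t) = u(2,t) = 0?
Eigenvalues: λₙ = 5n²π²/2².
First three modes:
  n=1: λ₁ = 5π²/2² ≈ 12.337
  n=2: λ₂ = 20π²/2² ≈ 49.348 (4× faster decay)
  n=3: λ₃ = 45π²/2² ≈ 111.033 (9× faster decay)
As t → ∞, higher modes decay exponentially faster. The n=1 mode dominates: u ~ c₁ sin(πx/2) e^{-λ₁t}.
Decay rate: λ₁ = 5π²/2² ≈ 12.337.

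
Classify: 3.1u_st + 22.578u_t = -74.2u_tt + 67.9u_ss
Rewriting in standard form: -67.9u_ss + 3.1u_st + 74.2u_tt + 22.578u_t = 0. Hyperbolic (discriminant = 20162.33).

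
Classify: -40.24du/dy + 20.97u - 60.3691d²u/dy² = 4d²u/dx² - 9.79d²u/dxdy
Rewriting in standard form: -4d²u/dx² + 9.79d²u/dxdy - 60.3691d²u/dy² - 40.24du/dy + 20.97u = 0. Elliptic (discriminant = -870.0615).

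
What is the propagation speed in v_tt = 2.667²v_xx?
Speed = 2.667. Information travels along characteristics x = x₀ ± 2.667t.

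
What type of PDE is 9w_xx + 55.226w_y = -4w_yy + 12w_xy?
Rewriting in standard form: 9w_xx - 12w_xy + 4w_yy + 55.226w_y = 0. With A = 9, B = -12, C = 4, the discriminant is 0. This is a parabolic PDE.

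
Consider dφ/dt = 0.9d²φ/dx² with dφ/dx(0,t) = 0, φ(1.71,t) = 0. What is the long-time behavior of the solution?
As t → ∞, φ → 0. Heat escapes through the Dirichlet boundary.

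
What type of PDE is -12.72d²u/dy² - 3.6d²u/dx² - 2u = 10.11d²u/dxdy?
Rewriting in standard form: -3.6d²u/dx² - 10.11d²u/dxdy - 12.72d²u/dy² - 2u = 0. With A = -3.6, B = -10.11, C = -12.72, the discriminant is -80.9559. This is an elliptic PDE.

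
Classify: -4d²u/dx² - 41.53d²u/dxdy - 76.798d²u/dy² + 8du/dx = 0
Hyperbolic (discriminant = 495.9729).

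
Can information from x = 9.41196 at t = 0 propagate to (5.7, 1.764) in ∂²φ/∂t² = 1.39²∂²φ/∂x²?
No. The domain of dependence is [3.24804, 8.15196], and 9.41196 is outside this interval.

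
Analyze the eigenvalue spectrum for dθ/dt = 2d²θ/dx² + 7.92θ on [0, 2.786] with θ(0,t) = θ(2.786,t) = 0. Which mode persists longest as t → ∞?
Eigenvalues: λₙ = 2n²π²/2.786² - 7.92.
First three modes:
  n=1: λ₁ = 2π²/2.786² - 7.92 ≈ -5.377
  n=2: λ₂ = 8π²/2.786² - 7.92 ≈ 2.252
  n=3: λ₃ = 18π²/2.786² - 7.92 ≈ 14.968
Since 2π²/2.786² ≈ 2.543 < 7.92, λ₁ < 0.
The n=1 mode grows fastest (−λₙ is largest for n=1) → dominates.
Asymptotic: θ ~ c₁ sin(πx/2.786) e^{5.377t} (exponential growth at rate −λ₁ ≈ 5.377).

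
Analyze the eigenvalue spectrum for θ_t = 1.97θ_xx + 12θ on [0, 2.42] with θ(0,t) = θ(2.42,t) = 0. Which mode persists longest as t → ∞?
Eigenvalues: λₙ = 1.97n²π²/2.42² - 12.
First three modes:
  n=1: λ₁ = 1.97π²/2.42² - 12 ≈ -8.68
  n=2: λ₂ = 7.88π²/2.42² - 12 ≈ 1.28
  n=3: λ₃ = 17.73π²/2.42² - 12 ≈ 17.88
Since 1.97π²/2.42² ≈ 3.32 < 12, λ₁ < 0.
The n=1 mode grows fastest (−λₙ is largest for n=1) → dominates.
Asymptotic: θ ~ c₁ sin(πx/2.42) e^{8.68t} (exponential growth at rate −λ₁ ≈ 8.68).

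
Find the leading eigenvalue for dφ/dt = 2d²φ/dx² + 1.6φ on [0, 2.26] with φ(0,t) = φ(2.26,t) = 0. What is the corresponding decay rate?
Eigenvalues: λₙ = 2n²π²/2.26² - 1.6.
First three modes:
  n=1: λ₁ = 2π²/2.26² - 1.6 ≈ 2.265
  n=2: λ₂ = 8π²/2.26² - 1.6 ≈ 13.859
  n=3: λ₃ = 18π²/2.26² - 1.6 ≈ 33.182
Since 2π²/2.26² ≈ 3.865 > 1.6, all λₙ > 0.
The n=1 mode decays slowest → dominates as t → ∞.
Asymptotic: φ ~ c₁ sin(πx/2.26) e^{-λ₁t} with decay rate λ₁ ≈ 2.265.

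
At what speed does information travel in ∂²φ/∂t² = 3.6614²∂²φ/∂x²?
Speed = 3.6614. Information travels along characteristics x = x₀ ± 3.6614t.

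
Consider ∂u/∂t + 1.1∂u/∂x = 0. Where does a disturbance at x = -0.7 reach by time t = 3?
At x = 2.6. The characteristic carries data from (-0.7, 0) to (2.6, 3).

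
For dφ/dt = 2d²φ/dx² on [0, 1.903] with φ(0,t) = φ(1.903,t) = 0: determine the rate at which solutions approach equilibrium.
Eigenvalues: λₙ = 2n²π²/1.903².
First three modes:
  n=1: λ₁ = 2π²/1.903² ≈ 5.451
  n=2: λ₂ = 8π²/1.903² ≈ 21.803 (4× faster decay)
  n=3: λ₃ = 18π²/1.903² ≈ 49.056 (9× faster decay)
As t → ∞, higher modes decay exponentially faster. The n=1 mode dominates: φ ~ c₁ sin(πx/1.903) e^{-λ₁t}.
Decay rate: λ₁ = 2π²/1.903² ≈ 5.451.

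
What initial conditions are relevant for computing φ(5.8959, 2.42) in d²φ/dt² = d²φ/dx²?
Domain of dependence: [3.4759, 8.3159]. Signals travel at speed 1, so data within |x - 5.8959| ≤ 1·2.42 = 2.42 can reach the point.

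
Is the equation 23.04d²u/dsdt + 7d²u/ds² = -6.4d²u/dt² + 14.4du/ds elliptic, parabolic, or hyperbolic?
Rewriting in standard form: 7d²u/ds² + 23.04d²u/dsdt + 6.4d²u/dt² - 14.4du/ds = 0. Computing B² - 4AC with A = 7, B = 23.04, C = 6.4: discriminant = 351.6416 (positive). Answer: hyperbolic.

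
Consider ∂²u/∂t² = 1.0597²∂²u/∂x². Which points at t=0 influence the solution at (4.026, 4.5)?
Domain of dependence: [-0.74265, 8.79465]. Signals travel at speed 1.0597, so data within |x - 4.026| ≤ 1.0597·4.5 = 4.76865 can reach the point.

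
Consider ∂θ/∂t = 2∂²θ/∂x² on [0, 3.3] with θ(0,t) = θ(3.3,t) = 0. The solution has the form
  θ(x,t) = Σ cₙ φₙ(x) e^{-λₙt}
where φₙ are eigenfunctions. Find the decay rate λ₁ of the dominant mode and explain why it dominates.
Eigenvalues: λₙ = 2n²π²/3.3².
First three modes:
  n=1: λ₁ = 2π²/3.3² ≈ 1.813
  n=2: λ₂ = 8π²/3.3² ≈ 7.25 (4× faster decay)
  n=3: λ₃ = 18π²/3.3² ≈ 16.313 (9× faster decay)
As t → ∞, higher modes decay exponentially faster. The n=1 mode dominates: θ ~ c₁ sin(πx/3.3) e^{-λ₁t}.
Decay rate: λ₁ = 2π²/3.3² ≈ 1.813.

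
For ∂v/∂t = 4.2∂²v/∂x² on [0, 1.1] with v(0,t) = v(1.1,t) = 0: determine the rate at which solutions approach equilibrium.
Eigenvalues: λₙ = 4.2n²π²/1.1².
First three modes:
  n=1: λ₁ = 4.2π²/1.1² ≈ 34.258
  n=2: λ₂ = 16.8π²/1.1² ≈ 137.033 (4× faster decay)
  n=3: λ₃ = 37.8π²/1.1² ≈ 308.323 (9× faster decay)
As t → ∞, higher modes decay exponentially faster. The n=1 mode dominates: v ~ c₁ sin(πx/1.1) e^{-λ₁t}.
Decay rate: λ₁ = 4.2π²/1.1² ≈ 34.258.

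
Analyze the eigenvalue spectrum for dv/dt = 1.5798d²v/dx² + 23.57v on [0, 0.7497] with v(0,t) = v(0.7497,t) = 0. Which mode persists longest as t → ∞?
Eigenvalues: λₙ = 1.5798n²π²/0.7497² - 23.57.
First three modes:
  n=1: λ₁ = 1.5798π²/0.7497² - 23.57 ≈ 4.171
  n=2: λ₂ = 6.3192π²/0.7497² - 23.57 ≈ 87.395
  n=3: λ₃ = 14.2182π²/0.7497² - 23.57 ≈ 226.102
Since 1.5798π²/0.7497² ≈ 27.741 > 23.57, all λₙ > 0.
The n=1 mode decays slowest → dominates as t → ∞.
Asymptotic: v ~ c₁ sin(πx/0.7497) e^{-λ₁t} with decay rate λ₁ ≈ 4.171.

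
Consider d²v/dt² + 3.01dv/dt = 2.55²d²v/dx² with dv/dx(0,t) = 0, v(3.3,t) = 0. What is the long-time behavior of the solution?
As t → ∞, v → 0. Damping (γ=3.01) dissipates energy; oscillations decay exponentially.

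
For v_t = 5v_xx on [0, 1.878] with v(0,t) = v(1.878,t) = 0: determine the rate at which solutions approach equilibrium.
Eigenvalues: λₙ = 5n²π²/1.878².
First three modes:
  n=1: λ₁ = 5π²/1.878² ≈ 13.992
  n=2: λ₂ = 20π²/1.878² ≈ 55.968 (4× faster decay)
  n=3: λ₃ = 45π²/1.878² ≈ 125.928 (9× faster decay)
As t → ∞, higher modes decay exponentially faster. The n=1 mode dominates: v ~ c₁ sin(πx/1.878) e^{-λ₁t}.
Decay rate: λ₁ = 5π²/1.878² ≈ 13.992.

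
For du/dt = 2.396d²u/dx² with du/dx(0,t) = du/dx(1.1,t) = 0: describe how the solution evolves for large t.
u → constant (steady state). Heat is conserved (no flux at boundaries); solution approaches the spatial average.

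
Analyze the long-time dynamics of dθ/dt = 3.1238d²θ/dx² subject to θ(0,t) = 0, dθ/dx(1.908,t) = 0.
Long-time behavior: θ → 0. Heat escapes through the Dirichlet boundary.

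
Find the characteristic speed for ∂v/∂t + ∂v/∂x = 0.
Speed = 1. Information travels along x - 1t = const (rightward).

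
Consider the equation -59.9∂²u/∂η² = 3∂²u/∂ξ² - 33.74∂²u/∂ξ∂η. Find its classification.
Rewriting in standard form: -3∂²u/∂ξ² + 33.74∂²u/∂ξ∂η - 59.9∂²u/∂η² = 0. Hyperbolic. (A = -3, B = 33.74, C = -59.9 gives B² - 4AC = 419.5876.)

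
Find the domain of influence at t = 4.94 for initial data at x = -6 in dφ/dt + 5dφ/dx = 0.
At x = 18.7. The characteristic carries data from (-6, 0) to (18.7, 4.94).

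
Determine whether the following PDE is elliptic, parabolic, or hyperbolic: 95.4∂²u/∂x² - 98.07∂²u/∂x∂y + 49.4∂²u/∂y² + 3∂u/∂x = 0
Coefficients: A = 95.4, B = -98.07, C = 49.4. B² - 4AC = -9233.3151, which is negative, so the equation is elliptic.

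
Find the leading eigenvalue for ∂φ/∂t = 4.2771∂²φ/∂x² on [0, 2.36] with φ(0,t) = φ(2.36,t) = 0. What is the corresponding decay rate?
Eigenvalues: λₙ = 4.2771n²π²/2.36².
First three modes:
  n=1: λ₁ = 4.2771π²/2.36² ≈ 7.579
  n=2: λ₂ = 17.1084π²/2.36² ≈ 30.317 (4× faster decay)
  n=3: λ₃ = 38.4939π²/2.36² ≈ 68.213 (9× faster decay)
As t → ∞, higher modes decay exponentially faster. The n=1 mode dominates: φ ~ c₁ sin(πx/2.36) e^{-λ₁t}.
Decay rate: λ₁ = 4.2771π²/2.36² ≈ 7.579.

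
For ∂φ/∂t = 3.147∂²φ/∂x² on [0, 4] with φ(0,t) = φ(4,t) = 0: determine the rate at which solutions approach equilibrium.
Eigenvalues: λₙ = 3.147n²π²/4².
First three modes:
  n=1: λ₁ = 3.147π²/4² ≈ 1.941
  n=2: λ₂ = 12.588π²/4² ≈ 7.765 (4× faster decay)
  n=3: λ₃ = 28.323π²/4² ≈ 17.471 (9× faster decay)
As t → ∞, higher modes decay exponentially faster. The n=1 mode dominates: φ ~ c₁ sin(πx/4) e^{-λ₁t}.
Decay rate: λ₁ = 3.147π²/4² ≈ 1.941.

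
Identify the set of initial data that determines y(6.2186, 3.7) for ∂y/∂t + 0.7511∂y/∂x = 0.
A single point: x = 3.43953. The characteristic through (6.2186, 3.7) is x - 0.7511t = const, so x = 6.2186 - 0.7511·3.7 = 3.43953.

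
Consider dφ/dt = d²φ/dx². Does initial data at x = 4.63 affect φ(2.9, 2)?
Yes, for any finite x. The heat equation has infinite propagation speed, so all initial data affects all points at any t > 0.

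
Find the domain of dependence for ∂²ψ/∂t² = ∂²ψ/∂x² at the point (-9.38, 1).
Domain of dependence: [-10.38, -8.38]. Signals travel at speed 1, so data within |x - -9.38| ≤ 1·1 = 1 can reach the point.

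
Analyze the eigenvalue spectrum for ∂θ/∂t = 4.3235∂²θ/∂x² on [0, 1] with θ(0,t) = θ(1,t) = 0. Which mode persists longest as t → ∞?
Eigenvalues: λₙ = 4.3235n²π².
First three modes:
  n=1: λ₁ = 4.3235π² ≈ 42.671
  n=2: λ₂ = 17.294π² ≈ 170.685 (4× faster decay)
  n=3: λ₃ = 38.9115π² ≈ 384.041 (9× faster decay)
As t → ∞, higher modes decay exponentially faster. The n=1 mode dominates: θ ~ c₁ sin(πx) e^{-λ₁t}.
Decay rate: λ₁ = 4.3235π² ≈ 42.671.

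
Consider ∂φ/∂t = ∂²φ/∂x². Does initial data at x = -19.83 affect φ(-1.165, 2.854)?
Yes, for any finite x. The heat equation has infinite propagation speed, so all initial data affects all points at any t > 0.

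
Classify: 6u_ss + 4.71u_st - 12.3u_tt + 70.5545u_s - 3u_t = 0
Hyperbolic (discriminant = 317.3841).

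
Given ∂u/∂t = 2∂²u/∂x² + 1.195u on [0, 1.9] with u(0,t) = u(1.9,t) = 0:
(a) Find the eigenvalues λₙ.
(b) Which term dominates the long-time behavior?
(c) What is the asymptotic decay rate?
Eigenvalues: λₙ = 2n²π²/1.9² - 1.195.
First three modes:
  n=1: λ₁ = 2π²/1.9² - 1.195 ≈ 4.273
  n=2: λ₂ = 8π²/1.9² - 1.195 ≈ 20.677
  n=3: λ₃ = 18π²/1.9² - 1.195 ≈ 48.016
Since 2π²/1.9² ≈ 5.468 > 1.195, all λₙ > 0.
The n=1 mode decays slowest → dominates as t → ∞.
Asymptotic: u ~ c₁ sin(πx/1.9) e^{-λ₁t} with decay rate λ₁ ≈ 4.273.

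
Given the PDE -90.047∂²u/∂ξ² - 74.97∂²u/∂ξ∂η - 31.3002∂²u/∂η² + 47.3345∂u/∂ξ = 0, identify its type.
The second-order coefficients are A = -90.047, B = -74.97, C = -31.3002. Since B² - 4AC = -5653.4555376 < 0, this is an elliptic PDE.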